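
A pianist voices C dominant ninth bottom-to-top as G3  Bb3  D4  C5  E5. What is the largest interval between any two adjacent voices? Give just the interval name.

minor seventh

Adjacent intervals: G3→Bb3 = minor third; Bb3→D4 = major third; D4→C5 = minor seventh; C5→E5 = major third.
The largest is D4 to C5, a minor seventh (10 semitones).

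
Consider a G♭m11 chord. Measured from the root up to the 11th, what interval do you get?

perfect 11th

G♭m11 is spelled G♭-B𝄫-D♭-F♭-A♭-C♭.
The root is G♭ and the 11th is C♭.
From G♭ to C♭ is 17 semitones, exactly the perfect eleventh.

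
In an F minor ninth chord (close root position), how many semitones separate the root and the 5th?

Fm9 is spelled F A♭ C E♭ G.
F to C is a perfect fifth: 7 semitones.

7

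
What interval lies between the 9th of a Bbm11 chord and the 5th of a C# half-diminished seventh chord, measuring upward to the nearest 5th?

perfect fifth

Bbm11 has C as its 9th, and C# half-diminished seventh has G as its 5th.
C up to G spans 5 letter names and 7 semitones — a perfect fifth.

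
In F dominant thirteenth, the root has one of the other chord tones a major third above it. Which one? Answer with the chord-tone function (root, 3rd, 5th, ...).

3rd

F13: F A C E♭ G D.
The root is F. A major third above F is A.
A is the chord's 3rd.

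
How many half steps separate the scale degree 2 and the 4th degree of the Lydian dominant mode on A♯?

4

The scale is A♯ B♯ C𝄪 D𝄪 E♯ F𝄪 G♯.
B♯ up to D𝄪 is a major third — 4 semitones.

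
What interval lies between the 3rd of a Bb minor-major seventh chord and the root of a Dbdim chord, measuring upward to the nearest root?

The 3rd of Bb minor-major seventh is Db; the root of Dbdim is Db.
From Db to Db is 0 semitones, exactly the perfect unison.

perfect unison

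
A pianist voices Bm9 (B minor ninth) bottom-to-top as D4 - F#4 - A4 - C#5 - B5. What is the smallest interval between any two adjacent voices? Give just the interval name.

Adjacent intervals: D4→F#4 = major third; F#4→A4 = minor third; A4→C#5 = major third; C#5→B5 = minor seventh.
The smallest is F#4 to A4, a minor third (3 semitones).

minor third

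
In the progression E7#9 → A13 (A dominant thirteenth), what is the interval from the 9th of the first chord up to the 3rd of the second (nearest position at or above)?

E7#9 has F𝄪 as its 9th, and A13 (A dominant thirteenth) has C♯ as its 3rd.
From F𝄪 to C♯: 6 semitones over a fifth = diminished.

diminished fifth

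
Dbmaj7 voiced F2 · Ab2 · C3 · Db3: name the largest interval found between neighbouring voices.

major third

Adjacent intervals: F2→Ab2 = minor third; Ab2→C3 = major third; C3→Db3 = minor second.
The largest is Ab2 to C3, a major third (4 semitones).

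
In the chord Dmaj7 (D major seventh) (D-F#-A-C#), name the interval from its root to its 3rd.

major third

So we need the interval from D up to F#.
From D to F# is 4 semitones, exactly the major third.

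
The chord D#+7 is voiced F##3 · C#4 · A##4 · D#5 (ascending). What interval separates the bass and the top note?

The outer voices are F##3 and D#5.
13 letter names make it a thirteenth; at 20 semitones (a half step narrower than major) the quality is minor.

minor 13th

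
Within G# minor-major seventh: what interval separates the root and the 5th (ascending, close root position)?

G#mM7 (G# minor-major seventh): G# B D# F##.
The root is G# and the 5th is D#.
G# up to D# spans 5 letter names and 7 semitones — a perfect fifth.

perfect fifth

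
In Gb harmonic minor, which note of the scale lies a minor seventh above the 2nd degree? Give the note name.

The scale is Gb Ab Bbb Cb Db Ebb F.
The 2nd degree is Ab; a minor seventh above that is Gb — scale degree 1.

Gb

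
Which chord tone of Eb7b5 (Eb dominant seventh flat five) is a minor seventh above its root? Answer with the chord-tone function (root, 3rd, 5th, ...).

Eb dominant seventh flat five: Eb–G–Bbb–Db.
The root is Eb. A minor seventh above Eb is Db.
Db is the chord's 7th.

7th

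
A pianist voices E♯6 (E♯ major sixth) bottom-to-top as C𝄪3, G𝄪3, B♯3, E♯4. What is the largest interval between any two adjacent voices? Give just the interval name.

perfect 5th

Adjacent intervals: C𝄪3→G𝄪3 = perfect fifth; G𝄪3→B♯3 = minor third; B♯3→E♯4 = perfect fourth.
The largest is C𝄪3 to G𝄪3, a perfect fifth (7 semitones).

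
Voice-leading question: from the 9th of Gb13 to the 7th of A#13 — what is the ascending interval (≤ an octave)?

Gb13 has Ab as its 9th, and A#13 has G# as its 7th.
From Ab to G#: 12 semitones over a seventh = augmented.

augmented 7th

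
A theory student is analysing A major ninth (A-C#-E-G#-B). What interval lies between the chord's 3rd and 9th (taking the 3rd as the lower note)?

m7

3rd = C#; 9th = B.
C# up to B is 10 semitones, a half step narrower than a major seventh, so the interval is minor.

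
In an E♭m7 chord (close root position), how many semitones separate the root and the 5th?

The chord tones of E♭min7 (E♭ minor seventh) are E♭ G♭ B♭ D♭.
E♭ to B♭ is a perfect fifth: 7 semitones.

7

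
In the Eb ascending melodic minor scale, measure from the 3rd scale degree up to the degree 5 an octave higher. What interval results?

major 10th

Eb melodic minor: Eb F Gb Ab Bb C D.
The 3rd scale degree is Gb and the 5th degree (up an octave) is Bb.
From Gb to Bb is 16 semitones, exactly the major tenth.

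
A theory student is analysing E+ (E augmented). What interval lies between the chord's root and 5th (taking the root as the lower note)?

augmented 5th

The chord tones of Eaug are E-G#-B#.
The root is E and the 5th is B#.
5 letter names make it a fifth; at 8 semitones (a half step wider than perfect) the quality is augmented.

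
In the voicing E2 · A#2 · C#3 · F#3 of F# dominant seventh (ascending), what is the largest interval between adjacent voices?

Adjacent intervals: E2→A#2 = augmented fourth; A#2→C#3 = minor third; C#3→F#3 = perfect fourth.
The largest is E2 to A#2, an augmented fourth (6 semitones).

augmented fourth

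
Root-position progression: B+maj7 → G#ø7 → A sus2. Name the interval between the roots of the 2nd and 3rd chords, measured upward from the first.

minor second

The roots are G# and A.
G# up to A is 1 semitone, a half step narrower than a major second, so the interval is minor.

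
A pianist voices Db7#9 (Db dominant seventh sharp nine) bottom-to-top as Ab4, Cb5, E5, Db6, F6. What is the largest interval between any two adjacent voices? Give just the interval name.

diminished 7th

Adjacent intervals: Ab4→Cb5 = minor third; Cb5→E5 = augmented third; E5→Db6 = diminished seventh; Db6→F6 = major third.
The largest is E5 to Db6, a diminished seventh (9 semitones).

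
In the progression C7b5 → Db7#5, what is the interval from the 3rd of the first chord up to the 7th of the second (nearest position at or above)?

C7b5 has E as its 3rd, and Db7#5 has Cb as its 7th.
E up to Cb is 7 semitones, a whole step narrower than a major sixth, so the interval is diminished.

diminished sixth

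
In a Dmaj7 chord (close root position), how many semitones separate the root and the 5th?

7

The chord tones of DΔ7 (D major seventh) are D-F♯-A-C♯.
D to A is a perfect fifth: 7 semitones.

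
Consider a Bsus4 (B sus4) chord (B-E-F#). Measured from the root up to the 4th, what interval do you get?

So we need the interval from B up to E.
B up to E spans 4 letter names and 5 semitones — a perfect fourth.

perfect 4th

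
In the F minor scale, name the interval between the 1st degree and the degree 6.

Spelling the F minor scale: F G A♭ B♭ C D♭ E♭.
1st degree = F; scale degree 6 = D♭.
From F to D♭: 8 semitones over a sixth = minor.

minor sixth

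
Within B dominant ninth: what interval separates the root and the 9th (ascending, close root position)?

B9 is spelled B-D♯-F♯-A-C♯.
Root = B; 9th = C♯.
From B to C♯ is 14 semitones, exactly the major ninth.

major 9th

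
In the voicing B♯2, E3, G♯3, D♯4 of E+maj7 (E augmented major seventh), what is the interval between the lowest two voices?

Those voices are B♯2 and E3.
From B♯ to E: 4 semitones over a fourth = diminished.

diminished fourth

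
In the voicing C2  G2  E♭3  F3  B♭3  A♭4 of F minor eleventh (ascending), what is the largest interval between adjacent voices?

m7

Adjacent intervals: C2→G2 = perfect fifth; G2→E♭3 = minor sixth; E♭3→F3 = major second; F3→B♭3 = perfect fourth; B♭3→A♭4 = minor seventh.
The largest is B♭3 to A♭4, a minor seventh (10 semitones).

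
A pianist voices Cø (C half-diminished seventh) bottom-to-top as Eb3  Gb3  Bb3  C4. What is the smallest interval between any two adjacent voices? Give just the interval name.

major second

Adjacent intervals: Eb3→Gb3 = minor third; Gb3→Bb3 = major third; Bb3→C4 = major second.
The smallest is Bb3 to C4, a major second (2 semitones).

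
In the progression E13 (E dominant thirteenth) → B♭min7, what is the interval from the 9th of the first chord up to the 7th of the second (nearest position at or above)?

E13 (E dominant thirteenth) has F♯ as its 9th, and B♭min7 has A♭ as its 7th.
3 letter names make it a third; at 2 semitones (a whole step narrower than major) the quality is diminished.

diminished third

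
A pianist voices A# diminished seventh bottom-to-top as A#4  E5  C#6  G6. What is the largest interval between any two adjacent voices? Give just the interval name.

M6

Adjacent intervals: A#4→E5 = diminished fifth; E5→C#6 = major sixth; C#6→G6 = diminished fifth.
The largest is E5 to C#6, a major sixth (9 semitones).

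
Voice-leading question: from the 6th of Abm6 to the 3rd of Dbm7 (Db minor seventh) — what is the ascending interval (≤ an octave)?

The 6th of Abm6 is F; the 3rd of Dbm7 (Db minor seventh) is Fb.
8 letter names make it an octave; at 11 semitones (a half step narrower than perfect) the quality is diminished.

d8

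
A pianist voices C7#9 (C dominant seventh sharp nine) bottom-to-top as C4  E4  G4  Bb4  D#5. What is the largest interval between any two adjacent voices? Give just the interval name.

Adjacent intervals: C4→E4 = major third; E4→G4 = minor third; G4→Bb4 = minor third; Bb4→D#5 = augmented third.
The largest is Bb4 to D#5, an augmented third (5 semitones).

A3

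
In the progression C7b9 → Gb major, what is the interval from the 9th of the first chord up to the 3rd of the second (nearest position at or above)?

The 9th of C7b9 is Db; the 3rd of Gb major is Bb.
From Db to Bb is 9 semitones, exactly the major sixth.

M6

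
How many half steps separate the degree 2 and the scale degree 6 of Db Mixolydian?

7

The scale is Db Eb F Gb Ab Bb Cb.
Eb up to Bb is a perfect fifth — 7 semitones.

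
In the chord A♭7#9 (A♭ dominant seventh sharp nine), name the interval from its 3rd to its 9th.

Spelling the chord: A♭-C-E♭-G♭-B.
The 3rd is C and the 9th is B.
Counting 7 letters and 11 half steps from C gives a major seventh.

M7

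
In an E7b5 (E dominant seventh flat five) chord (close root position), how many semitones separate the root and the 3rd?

4

E7b5 is spelled E-G♯-B♭-D.
E to G♯ is a major third: 4 semitones.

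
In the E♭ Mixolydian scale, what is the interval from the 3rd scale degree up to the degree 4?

minor second

E♭ mixolydian: E♭ F G A♭ B♭ C D♭.
The 3rd scale degree is G and the degree 4 is A♭.
From G to A♭: 1 semitone over a second = minor.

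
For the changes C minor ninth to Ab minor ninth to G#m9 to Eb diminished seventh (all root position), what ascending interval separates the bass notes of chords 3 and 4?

diminished 6th

The roots are G# and Eb.
From G# to Eb: 7 semitones over a sixth = diminished.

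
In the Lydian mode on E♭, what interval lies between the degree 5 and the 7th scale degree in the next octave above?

E♭ lydian: E♭ F G A B♭ C D.
That puts B♭ below D.
B♭ up to D spans 10 letter names and 16 semitones — a major tenth.

major tenth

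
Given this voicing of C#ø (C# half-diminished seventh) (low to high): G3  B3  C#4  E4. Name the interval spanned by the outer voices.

major 6th

The outer voices are G3 and E4.
Counting 6 letters and 9 half steps from G gives a major sixth.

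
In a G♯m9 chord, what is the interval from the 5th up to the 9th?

G♯m9 (G♯ minor ninth): G♯, B, D♯, F♯, A♯.
The 5th is D♯ and the 9th is A♯.
Counting 5 letters and 7 half steps from D♯ gives a perfect fifth.

perfect fifth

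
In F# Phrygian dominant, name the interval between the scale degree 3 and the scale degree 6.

Spelling F# Phrygian dominant: F# G A# B C# D E.
The scale degree 3 is A# and the degree 6 is D.
4 letter names make it a fourth; at 4 semitones (a half step narrower than perfect) the quality is diminished.

diminished fourth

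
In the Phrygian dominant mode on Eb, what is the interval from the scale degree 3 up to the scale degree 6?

Eb phrygian dominant: Eb Fb G Ab Bb Cb Db.
The scale degree 3 is G and the degree 6 is Cb.
4 letter names make it a fourth; at 4 semitones (a half step narrower than perfect) the quality is diminished.

diminished fourth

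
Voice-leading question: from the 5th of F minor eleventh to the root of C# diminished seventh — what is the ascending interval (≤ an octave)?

F minor eleventh has C as its 5th, and C# diminished seventh has C# as its root.
From C to C#: 1 semitone over a unison = augmented.

augmented 1st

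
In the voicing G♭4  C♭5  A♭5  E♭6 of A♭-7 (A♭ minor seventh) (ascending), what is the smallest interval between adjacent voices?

perfect 4th

Adjacent intervals: G♭4→C♭5 = perfect fourth; C♭5→A♭5 = major sixth; A♭5→E♭6 = perfect fifth.
The smallest is G♭4 to C♭5, a perfect fourth (5 semitones).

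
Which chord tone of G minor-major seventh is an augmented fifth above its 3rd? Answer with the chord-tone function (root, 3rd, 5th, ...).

7th

The chord tones of GmM7 (G minor-major seventh) are G-Bb-D-F#.
The 3rd is Bb. An augmented fifth above Bb is F#.
F# is the chord's 7th.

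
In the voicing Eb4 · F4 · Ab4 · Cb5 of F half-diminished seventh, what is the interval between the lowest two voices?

Those voices are Eb4 and F4.
From Eb to F is 2 semitones, exactly the major second.

major 2nd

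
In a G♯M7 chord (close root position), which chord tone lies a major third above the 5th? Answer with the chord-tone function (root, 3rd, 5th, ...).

Spelling the chord: G♯ B♯ D♯ F𝄪.
The 5th is D♯. A major third above D♯ is F𝄪.
F𝄪 is the chord's 7th.

7th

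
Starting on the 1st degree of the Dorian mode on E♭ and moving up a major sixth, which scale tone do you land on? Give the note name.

C

The scale is E♭ F G♭ A♭ B♭ C D♭.
The 1st degree is E♭; a major sixth above that is C — scale degree 6.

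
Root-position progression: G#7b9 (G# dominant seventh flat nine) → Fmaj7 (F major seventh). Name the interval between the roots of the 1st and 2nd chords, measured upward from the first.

The roots are G# and F.
7 letter names make it a seventh; at 9 semitones (a whole step narrower than major) the quality is diminished.

diminished 7th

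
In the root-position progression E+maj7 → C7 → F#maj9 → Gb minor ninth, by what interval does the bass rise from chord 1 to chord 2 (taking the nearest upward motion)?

The roots are E and C.
E up to C is 8 semitones, a half step narrower than a major sixth, so the interval is minor.

minor sixth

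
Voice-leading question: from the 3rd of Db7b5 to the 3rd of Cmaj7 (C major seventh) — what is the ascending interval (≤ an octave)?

major seventh

The 3rd of Db7b5 is F; the 3rd of Cmaj7 (C major seventh) is E.
Counting 7 letters and 11 half steps from F gives a major seventh.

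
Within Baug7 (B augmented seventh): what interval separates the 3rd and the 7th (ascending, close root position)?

B augmented seventh is spelled B D♯ F𝄪 A.
So we need the interval from D♯ up to A.
From D♯ to A: 6 semitones over a fifth = diminished.

diminished 5th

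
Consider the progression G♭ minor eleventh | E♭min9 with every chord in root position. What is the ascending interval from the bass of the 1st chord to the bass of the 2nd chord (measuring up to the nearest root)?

The roots are G♭ and E♭.
Counting 6 letters and 9 half steps from G♭ gives a major sixth.

major sixth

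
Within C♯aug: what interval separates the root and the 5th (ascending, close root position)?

augmented fifth

C♯ augmented is spelled C♯-E♯-G𝄪.
So we need the interval from C♯ up to G𝄪.
5 letter names make it a fifth; at 8 semitones (a half step wider than perfect) the quality is augmented.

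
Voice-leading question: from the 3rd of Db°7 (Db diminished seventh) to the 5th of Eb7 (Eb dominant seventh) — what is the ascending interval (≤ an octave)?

augmented 4th

The 3rd of Db°7 (Db diminished seventh) is Fb; the 5th of Eb7 (Eb dominant seventh) is Bb.
Fb up to Bb is 6 semitones, a half step wider than a perfect fourth, so the interval is augmented.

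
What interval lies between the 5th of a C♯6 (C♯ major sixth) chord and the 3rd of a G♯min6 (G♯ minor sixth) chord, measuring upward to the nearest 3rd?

minor third

The 5th of C♯6 (C♯ major sixth) is G♯; the 3rd of G♯min6 (G♯ minor sixth) is B.
G♯ up to B is 3 semitones, a half step narrower than a major third, so the interval is minor.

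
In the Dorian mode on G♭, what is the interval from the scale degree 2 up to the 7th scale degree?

minor sixth

G♭ dorian: G♭ A♭ B𝄫 C♭ D♭ E♭ F♭.
The scale degree 2 is A♭ and the 7th scale degree is F♭.
A♭ up to F♭ is 8 semitones, a half step narrower than a major sixth, so the interval is minor.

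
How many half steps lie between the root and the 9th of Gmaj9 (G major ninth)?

14

Gmaj9 is spelled G–B–D–F♯–A.
G to A is a major ninth: 14 semitones.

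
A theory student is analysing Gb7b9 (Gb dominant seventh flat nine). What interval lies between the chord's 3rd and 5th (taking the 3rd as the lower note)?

Gb7b9 is spelled Gb–Bb–Db–Fb–Abb.
That puts Bb below Db.
Bb up to Db is 3 semitones, a half step narrower than a major third, so the interval is minor.

m3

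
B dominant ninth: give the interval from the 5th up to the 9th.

perfect fifth

The chord tones of B dominant ninth are B–D#–F#–A–C#.
The 5th is F# and the 9th is C#.
Counting 5 letters and 7 half steps from F# gives a perfect fifth.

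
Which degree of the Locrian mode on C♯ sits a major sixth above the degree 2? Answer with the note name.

B

The scale is C♯ D E F♯ G A B.
The degree 2 is D; a major sixth above that is B — scale degree 7.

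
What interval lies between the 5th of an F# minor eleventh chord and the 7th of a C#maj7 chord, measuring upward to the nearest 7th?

The 5th of F# minor eleventh is C#; the 7th of C#maj7 is B#.
C# up to B# spans 7 letter names and 11 semitones — a major seventh.

M7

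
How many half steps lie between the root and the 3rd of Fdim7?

Fdim7 (F diminished seventh) is spelled F–Ab–Cb–Ebb.
F to Ab is a minor third: 3 semitones.

3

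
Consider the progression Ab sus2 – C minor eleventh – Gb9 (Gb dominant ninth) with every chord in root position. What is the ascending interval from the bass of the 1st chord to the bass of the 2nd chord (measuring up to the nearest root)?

major third

The roots are Ab and C.
Counting 3 letters and 4 half steps from Ab gives a major third.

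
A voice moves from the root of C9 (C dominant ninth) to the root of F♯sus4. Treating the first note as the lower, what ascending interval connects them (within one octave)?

The root of C9 (C dominant ninth) is C; the root of F♯sus4 is F♯.
4 letter names make it a fourth; at 6 semitones (a half step wider than perfect) the quality is augmented.

augmented fourth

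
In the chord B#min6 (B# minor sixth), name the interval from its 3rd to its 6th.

augmented 4th

B#min6: B#-D#-F##-G##.
3rd = D#; 6th = G##.
D# up to G## is 6 semitones, a half step wider than a perfect fourth, so the interval is augmented.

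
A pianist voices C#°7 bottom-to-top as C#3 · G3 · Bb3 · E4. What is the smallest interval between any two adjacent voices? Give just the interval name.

Adjacent intervals: C#3→G3 = diminished fifth; G3→Bb3 = minor third; Bb3→E4 = augmented fourth.
The smallest is G3 to Bb3, a minor third (3 semitones).

minor third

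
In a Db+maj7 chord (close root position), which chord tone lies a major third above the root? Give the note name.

F

Spelling the chord: Db F A C.
The root is Db. A major third above Db is F.
F is the chord's 3rd.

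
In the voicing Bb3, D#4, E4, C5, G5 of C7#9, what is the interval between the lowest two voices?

Those voices are Bb3 and D#4.
Bb up to D# is 5 semitones, a half step wider than a major third, so the interval is augmented.

augmented 3rd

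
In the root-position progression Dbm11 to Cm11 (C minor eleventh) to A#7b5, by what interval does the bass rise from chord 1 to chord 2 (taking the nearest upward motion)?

major seventh

The roots are Db and C.
From Db to C is 11 semitones, exactly the major seventh.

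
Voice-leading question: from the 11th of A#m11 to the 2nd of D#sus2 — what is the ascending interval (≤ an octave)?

major 2nd

The 11th of A#m11 is D#; the 2nd of D#sus2 is E#.
From D# to E# is 2 semitones, exactly the major second.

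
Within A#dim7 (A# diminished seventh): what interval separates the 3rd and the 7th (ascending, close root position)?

d5

A#dim7 (A# diminished seventh) is spelled A#–C#–E–G.
That puts C# below G.
C# up to G is 6 semitones, a half step narrower than a perfect fifth, so the interval is diminished.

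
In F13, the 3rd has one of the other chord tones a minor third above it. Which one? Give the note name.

C

F13 (F dominant thirteenth) is spelled F–A–C–Eb–G–D.
The 3rd is A. A minor third above A is C.
C is the chord's 5th.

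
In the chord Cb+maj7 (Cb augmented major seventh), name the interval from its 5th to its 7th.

Cb augmented major seventh: Cb, Eb, G, Bb.
So we need the interval from G up to Bb.
3 letter names make it a third; at 3 semitones (a half step narrower than major) the quality is minor.

m3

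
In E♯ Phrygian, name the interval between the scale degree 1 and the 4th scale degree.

The scale runs E♯ F♯ G♯ A♯ B♯ C♯ D♯.
So we need the interval from E♯ up to A♯.
From E♯ to A♯ is 5 semitones, exactly the perfect fourth.

perfect fourth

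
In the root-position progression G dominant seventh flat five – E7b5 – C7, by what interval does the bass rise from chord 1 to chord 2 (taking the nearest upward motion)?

major 6th

The roots are G and E.
Counting 6 letters and 9 half steps from G gives a major sixth.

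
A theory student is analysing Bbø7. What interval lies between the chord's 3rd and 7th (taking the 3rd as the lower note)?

perfect fifth

Spelling the chord: Bb–Db–Fb–Ab.
The 3rd is Db and the 7th is Ab.
Counting 5 letters and 7 half steps from Db gives a perfect fifth.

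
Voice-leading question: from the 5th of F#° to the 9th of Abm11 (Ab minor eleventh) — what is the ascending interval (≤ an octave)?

The 5th of F#° is C; the 9th of Abm11 (Ab minor eleventh) is Bb.
7 letter names make it a seventh; at 10 semitones (a half step narrower than major) the quality is minor.

minor seventh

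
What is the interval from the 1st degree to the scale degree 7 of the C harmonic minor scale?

C harmonic minor: C D Eb F G Ab B.
So we need the interval from C up to B.
Counting 7 letters and 11 half steps from C gives a major seventh.

major 7th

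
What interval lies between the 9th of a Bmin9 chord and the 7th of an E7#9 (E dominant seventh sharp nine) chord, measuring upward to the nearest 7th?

Bmin9 has C# as its 9th, and E7#9 (E dominant seventh sharp nine) has D as its 7th.
2 letter names make it a second; at 1 semitone (a half step narrower than major) the quality is minor.

minor second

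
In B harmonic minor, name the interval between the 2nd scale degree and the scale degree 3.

B harmonic minor: B C# D E F# G A#.
2nd scale degree = C#; scale degree 3 = D.
C# up to D is 1 semitone, a half step narrower than a major second, so the interval is minor.

minor second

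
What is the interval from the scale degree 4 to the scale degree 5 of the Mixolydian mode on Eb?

The scale runs Eb F G Ab Bb C Db.
So we need the interval from Ab up to Bb.
From Ab to Bb is 2 semitones, exactly the major second.

major second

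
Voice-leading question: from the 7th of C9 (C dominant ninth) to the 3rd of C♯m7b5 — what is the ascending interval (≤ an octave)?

augmented fourth

The 7th of C9 (C dominant ninth) is B♭; the 3rd of C♯m7b5 is E.
B♭ up to E is 6 semitones, a half step wider than a perfect fourth, so the interval is augmented.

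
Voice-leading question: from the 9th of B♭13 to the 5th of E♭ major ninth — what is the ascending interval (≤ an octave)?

The 9th of B♭13 is C; the 5th of E♭ major ninth is B♭.
From C to B♭: 10 semitones over a seventh = minor.

minor seventh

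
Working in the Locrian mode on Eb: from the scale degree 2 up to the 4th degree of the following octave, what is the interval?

Eb locrian: Eb Fb Gb Ab Bbb Cb Db.
That puts Fb below Ab.
Fb up to Ab spans 10 letter names and 16 semitones — a major tenth.

major tenth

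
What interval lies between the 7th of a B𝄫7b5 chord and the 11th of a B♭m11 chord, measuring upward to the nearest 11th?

The 7th of B𝄫7b5 is A𝄫; the 11th of B♭m11 is E♭.
5 letter names make it a fifth; at 8 semitones (a half step wider than perfect) the quality is augmented.

augmented 5th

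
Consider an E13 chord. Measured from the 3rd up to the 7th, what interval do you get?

E13 (E dominant thirteenth): E G# B D F# C#.
3rd = G#; 7th = D.
G# up to D is 6 semitones, a half step narrower than a perfect fifth, so the interval is diminished.
That tritone between 3rd and 7th is what gives the dominant seventh its pull toward resolution.

diminished fifth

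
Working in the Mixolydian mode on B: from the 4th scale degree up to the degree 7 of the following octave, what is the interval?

perfect eleventh

B mixolydian: B C# D# E F# G# A.
So we need the interval from E up to A.
Counting 11 letters and 17 half steps from E gives a perfect eleventh.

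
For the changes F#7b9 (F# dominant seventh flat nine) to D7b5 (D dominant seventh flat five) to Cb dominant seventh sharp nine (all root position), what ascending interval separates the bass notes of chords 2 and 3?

diminished 7th

The roots are D and Cb.
From D to Cb: 9 semitones over a seventh = diminished.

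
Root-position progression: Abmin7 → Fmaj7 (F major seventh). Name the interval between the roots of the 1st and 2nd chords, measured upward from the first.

major sixth

The roots are Ab and F.
Counting 6 letters and 9 half steps from Ab gives a major sixth.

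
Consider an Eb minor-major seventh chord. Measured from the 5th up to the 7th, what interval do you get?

Ebm(maj7) is spelled Eb-Gb-Bb-D.
That puts Bb below D.
From Bb to D is 4 semitones, exactly the major third.

major third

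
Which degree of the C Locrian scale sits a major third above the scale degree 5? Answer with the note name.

The scale is C Db Eb F Gb Ab Bb.
The scale degree 5 is Gb; a major third above that is Bb — scale degree 7.

Bb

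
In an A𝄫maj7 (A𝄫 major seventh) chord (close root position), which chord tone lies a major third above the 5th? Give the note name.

A𝄫M7 (A𝄫 major seventh): A𝄫, C♭, E𝄫, G♭.
The 5th is E𝄫. A major third above E𝄫 is G♭.
G♭ is the chord's 7th.

Gb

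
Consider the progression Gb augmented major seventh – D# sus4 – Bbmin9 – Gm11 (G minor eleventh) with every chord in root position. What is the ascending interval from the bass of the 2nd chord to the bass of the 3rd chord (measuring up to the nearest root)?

The roots are D# and Bb.
D# up to Bb is 7 semitones, a whole step narrower than a major sixth, so the interval is diminished.

diminished 6th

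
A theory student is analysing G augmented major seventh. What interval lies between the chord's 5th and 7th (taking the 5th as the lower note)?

m3

Spelling the chord: G–B–D#–F#.
So we need the interval from D# up to F#.
D# up to F# is 3 semitones, a half step narrower than a major third, so the interval is minor.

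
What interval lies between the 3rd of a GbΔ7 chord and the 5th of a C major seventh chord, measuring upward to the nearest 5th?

major sixth

GbΔ7 has Bb as its 3rd, and C major seventh has G as its 5th.
Bb up to G spans 6 letter names and 9 semitones — a major sixth.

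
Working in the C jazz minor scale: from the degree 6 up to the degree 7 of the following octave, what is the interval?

major ninth

The scale runs C D Eb F G A B.
So we need the interval from A up to B.
A up to B spans 9 letter names and 14 semitones — a major ninth.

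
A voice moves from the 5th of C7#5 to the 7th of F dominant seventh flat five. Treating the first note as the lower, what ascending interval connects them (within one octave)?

diminished sixth

The 5th of C7#5 is G♯; the 7th of F dominant seventh flat five is E♭.
G♯ up to E♭ is 7 semitones, a whole step narrower than a major sixth, so the interval is diminished.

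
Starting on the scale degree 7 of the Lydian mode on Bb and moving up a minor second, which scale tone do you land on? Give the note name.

The scale is Bb C D E F G A.
The scale degree 7 is A; a minor second above that is Bb — scale degree 1.

Bb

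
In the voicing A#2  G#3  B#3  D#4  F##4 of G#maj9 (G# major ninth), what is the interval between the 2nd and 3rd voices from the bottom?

M3

Those voices are G#3 and B#3.
From G# to B# is 4 semitones, exactly the major third.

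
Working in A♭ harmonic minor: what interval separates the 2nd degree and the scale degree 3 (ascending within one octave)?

minor second

Spelling A♭ harmonic minor: A♭ B♭ C♭ D♭ E♭ F♭ G.
That puts B♭ below C♭.
From B♭ to C♭: 1 semitone over a second = minor.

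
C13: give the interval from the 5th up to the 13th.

Spelling the chord: C, E, G, B♭, D, A.
The 5th is G and the 13th is A.
G up to A spans 9 letter names and 14 semitones — a major ninth.

major ninth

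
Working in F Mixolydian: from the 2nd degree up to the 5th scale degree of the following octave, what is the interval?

perfect eleventh

Spelling F Mixolydian: F G A Bb C D Eb.
The 2nd degree is G and the degree 5 (up an octave) is C.
From G to C is 17 semitones, exactly the perfect eleventh.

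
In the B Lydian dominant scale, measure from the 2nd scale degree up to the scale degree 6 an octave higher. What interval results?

perfect twelfth

Spelling the B Lydian dominant scale: B C# D# E# F# G# A.
So we need the interval from C# up to G#.
Counting 12 letters and 19 half steps from C# gives a perfect twelfth.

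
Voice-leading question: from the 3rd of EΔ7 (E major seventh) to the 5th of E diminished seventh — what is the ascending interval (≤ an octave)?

The 3rd of EΔ7 (E major seventh) is G♯; the 5th of E diminished seventh is B♭.
From G♯ to B♭: 2 semitones over a third = diminished.

diminished third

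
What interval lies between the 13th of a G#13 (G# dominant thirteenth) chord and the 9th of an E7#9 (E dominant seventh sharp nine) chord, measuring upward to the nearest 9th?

The 13th of G#13 (G# dominant thirteenth) is E#; the 9th of E7#9 (E dominant seventh sharp nine) is F##.
E# up to F## spans 2 letter names and 2 semitones — a major second.

major second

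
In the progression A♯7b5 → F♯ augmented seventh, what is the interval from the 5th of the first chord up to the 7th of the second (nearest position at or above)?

P1

A♯7b5 has E as its 5th, and F♯ augmented seventh has E as its 7th.
E up to E spans 1 letter names and 0 semitones — a perfect unison.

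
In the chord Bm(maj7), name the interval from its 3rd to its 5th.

M3

Spelling the chord: B–D–F♯–A♯.
So we need the interval from D up to F♯.
D up to F♯ spans 3 letter names and 4 semitones — a major third.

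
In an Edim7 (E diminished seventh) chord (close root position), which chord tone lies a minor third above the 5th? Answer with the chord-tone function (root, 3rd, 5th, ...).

7th

Spelling the chord: E, G, Bb, Db.
The 5th is Bb. A minor third above Bb is Db.
Db is the chord's 7th.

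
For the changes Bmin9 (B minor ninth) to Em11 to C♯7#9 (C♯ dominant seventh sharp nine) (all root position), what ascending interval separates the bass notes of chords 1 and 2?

P4

The roots are B and E.
Counting 4 letters and 5 half steps from B gives a perfect fourth.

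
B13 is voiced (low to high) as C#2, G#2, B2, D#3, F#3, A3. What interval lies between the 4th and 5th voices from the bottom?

minor third

Those voices are D#3 and F#3.
From D# to F#: 3 semitones over a third = minor.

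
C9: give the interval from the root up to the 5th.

perfect 5th

C9: C-E-G-B♭-D.
The root is C and the 5th is G.
Counting 5 letters and 7 half steps from C gives a perfect fifth.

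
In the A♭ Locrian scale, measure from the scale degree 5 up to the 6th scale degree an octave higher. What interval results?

Spelling the A♭ Locrian scale: A♭ B𝄫 C♭ D♭ E𝄫 F♭ G♭.
That puts E𝄫 below F♭.
From E𝄫 to F♭ is 14 semitones, exactly the major ninth.

major 9th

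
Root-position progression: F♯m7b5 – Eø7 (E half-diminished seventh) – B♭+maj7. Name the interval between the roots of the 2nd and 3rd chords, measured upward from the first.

diminished fifth

The roots are E and B♭.
E up to B♭ is 6 semitones, a half step narrower than a perfect fifth, so the interval is diminished.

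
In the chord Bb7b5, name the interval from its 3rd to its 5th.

diminished third

The chord tones of Bb7b5 are Bb-D-Fb-Ab.
So we need the interval from D up to Fb.
From D to Fb: 2 semitones over a third = diminished.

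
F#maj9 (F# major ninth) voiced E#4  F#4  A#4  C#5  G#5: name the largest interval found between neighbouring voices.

Adjacent intervals: E#4→F#4 = minor second; F#4→A#4 = major third; A#4→C#5 = minor third; C#5→G#5 = perfect fifth.
The largest is C#5 to G#5, a perfect fifth (7 semitones).

perfect 5th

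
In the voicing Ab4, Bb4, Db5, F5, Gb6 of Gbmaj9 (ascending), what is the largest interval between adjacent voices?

Adjacent intervals: Ab4→Bb4 = major second; Bb4→Db5 = minor third; Db5→F5 = major third; F5→Gb6 = minor ninth.
The largest is F5 to Gb6, a minor ninth (13 semitones).

minor 9th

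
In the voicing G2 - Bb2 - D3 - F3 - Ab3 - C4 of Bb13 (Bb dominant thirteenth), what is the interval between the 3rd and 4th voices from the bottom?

Those voices are D3 and F3.
3 letter names make it a third; at 3 semitones (a half step narrower than major) the quality is minor.

minor 3rd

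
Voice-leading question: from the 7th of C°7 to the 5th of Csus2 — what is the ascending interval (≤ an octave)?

The 7th of C°7 is Bbb; the 5th of Csus2 is G.
Bbb up to G is 10 semitones, a half step wider than a major sixth, so the interval is augmented.

augmented sixth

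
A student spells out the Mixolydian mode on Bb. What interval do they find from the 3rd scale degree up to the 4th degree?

Spelling the Mixolydian mode on Bb: Bb C D Eb F G Ab.
3rd scale degree = D; 4th degree = Eb.
D up to Eb is 1 semitone, a half step narrower than a major second, so the interval is minor.

minor second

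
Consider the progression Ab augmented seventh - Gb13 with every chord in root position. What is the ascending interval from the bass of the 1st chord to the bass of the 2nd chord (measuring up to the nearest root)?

The roots are Ab and Gb.
7 letter names make it a seventh; at 10 semitones (a half step narrower than major) the quality is minor.

minor seventh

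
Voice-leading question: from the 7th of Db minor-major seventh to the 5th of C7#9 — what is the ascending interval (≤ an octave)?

The 7th of Db minor-major seventh is C; the 5th of C7#9 is G.
Counting 5 letters and 7 half steps from C gives a perfect fifth.

perfect 5th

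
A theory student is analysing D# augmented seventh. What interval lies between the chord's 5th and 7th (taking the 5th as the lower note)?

D#aug7 (D# augmented seventh) is spelled D#–F##–A##–C#.
5th = A##; 7th = C#.
3 letter names make it a third; at 2 semitones (a whole step narrower than major) the quality is diminished.

diminished 3rd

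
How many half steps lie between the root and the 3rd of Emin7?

E minor seventh: E, G, B, D.
E to G is a minor third: 3 semitones.

3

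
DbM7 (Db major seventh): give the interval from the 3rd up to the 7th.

perfect fifth

Db major seventh: Db-F-Ab-C.
So we need the interval from F up to C.
From F to C is 7 semitones, exactly the perfect fifth.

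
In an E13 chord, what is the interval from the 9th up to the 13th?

P5

E13 (E dominant thirteenth): E, G#, B, D, F#, C#.
The 9th is F# and the 13th is C#.
From F# to C# is 7 semitones, exactly the perfect fifth.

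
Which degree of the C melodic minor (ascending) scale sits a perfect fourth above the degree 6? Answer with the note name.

The scale is C D E♭ F G A B.
The degree 6 is A; a perfect fourth above that is D — scale degree 2.

D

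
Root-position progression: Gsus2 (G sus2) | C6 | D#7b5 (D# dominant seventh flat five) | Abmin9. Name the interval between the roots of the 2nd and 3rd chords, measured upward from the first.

augmented 2nd

The roots are C and D#.
C up to D# is 3 semitones, a half step wider than a major second, so the interval is augmented.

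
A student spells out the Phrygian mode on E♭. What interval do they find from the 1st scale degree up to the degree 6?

Spelling the Phrygian mode on E♭: E♭ F♭ G♭ A♭ B♭ C♭ D♭.
The 1st scale degree is E♭ and the scale degree 6 is C♭.
From E♭ to C♭: 8 semitones over a sixth = minor.

minor sixth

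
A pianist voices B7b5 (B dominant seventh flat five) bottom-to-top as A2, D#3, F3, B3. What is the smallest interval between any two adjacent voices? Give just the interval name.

Adjacent intervals: A2→D#3 = augmented fourth; D#3→F3 = diminished third; F3→B3 = augmented fourth.
The smallest is D#3 to F3, a diminished third (2 semitones).

diminished third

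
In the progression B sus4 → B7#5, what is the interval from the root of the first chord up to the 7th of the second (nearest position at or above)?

The root of B sus4 is B; the 7th of B7#5 is A.
From B to A: 10 semitones over a seventh = minor.

minor seventh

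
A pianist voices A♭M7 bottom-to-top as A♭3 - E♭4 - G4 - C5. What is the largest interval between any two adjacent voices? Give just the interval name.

perfect fifth

Adjacent intervals: A♭3→E♭4 = perfect fifth; E♭4→G4 = major third; G4→C5 = perfect fourth.
The largest is A♭3 to E♭4, a perfect fifth (7 semitones).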